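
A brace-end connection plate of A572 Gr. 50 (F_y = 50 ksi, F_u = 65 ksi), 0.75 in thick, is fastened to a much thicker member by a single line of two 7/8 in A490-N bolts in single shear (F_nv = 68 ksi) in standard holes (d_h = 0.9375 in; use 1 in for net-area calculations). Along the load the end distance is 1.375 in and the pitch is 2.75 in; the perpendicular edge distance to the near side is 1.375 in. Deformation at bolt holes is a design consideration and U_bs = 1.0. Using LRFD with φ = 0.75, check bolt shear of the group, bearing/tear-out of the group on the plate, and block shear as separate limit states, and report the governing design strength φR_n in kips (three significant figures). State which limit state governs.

Bolt shear: A_b = π·0.875²/4 = 0.6013 in²; R_n = 68 × 0.6013 × 2 × 1 = 81.78 kips → 0.75 × 81.78 = 61.3 kips.
Bearing: edge l_c = 0.9062, r_n = 53.02 kips; interior l_c = 1.812, r_n = 102.4 kips; R_n = 53.02 + 1·102.4 = 155.4 kips → 117 kips.
Block shear: A_gv = 3.094, A_nv = 1.969, A_nt = 0.6562 in²; R_n = min(0.6F_uA_nv, 0.6F_yA_gv) + U_bs·F_u·A_nt = 119.4 kips → 89.6 kips.
Bolt shear governs: 61.3 kips.

61.3 kips (bolt shear governs)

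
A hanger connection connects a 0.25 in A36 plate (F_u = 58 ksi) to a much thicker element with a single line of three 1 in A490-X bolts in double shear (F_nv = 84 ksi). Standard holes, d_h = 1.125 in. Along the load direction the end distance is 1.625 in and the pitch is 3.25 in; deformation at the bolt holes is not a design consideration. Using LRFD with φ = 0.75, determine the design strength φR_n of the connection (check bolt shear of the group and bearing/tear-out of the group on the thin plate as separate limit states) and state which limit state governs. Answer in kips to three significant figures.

Bolt shear: A_b = π·1²/4 = 0.7854 in²; R_n = 84 × 0.7854 × 3 × 2 = 395.8 kips → 0.75 × 395.8 = 297 kips.
Bearing (1.5 l_c t F_u ≤ 3.0 d t F_u): upper limit = 3.0·1·0.25·58 = 43.5 kips.
  Edge l_c = 1.625 − 1.125/2 = 1.062 → r_n = 23.11 kips; interior l_c = 3.25 − 1.125 = 2.125 → r_n = 43.5 kips.
  R_n,bearing = 1·23.11 + 2·43.5 = 110.1 kips → 0.75 × 110.1 = 82.6 kips.
Bearing governs: 82.6 kips.

82.6 kips (bearing governs)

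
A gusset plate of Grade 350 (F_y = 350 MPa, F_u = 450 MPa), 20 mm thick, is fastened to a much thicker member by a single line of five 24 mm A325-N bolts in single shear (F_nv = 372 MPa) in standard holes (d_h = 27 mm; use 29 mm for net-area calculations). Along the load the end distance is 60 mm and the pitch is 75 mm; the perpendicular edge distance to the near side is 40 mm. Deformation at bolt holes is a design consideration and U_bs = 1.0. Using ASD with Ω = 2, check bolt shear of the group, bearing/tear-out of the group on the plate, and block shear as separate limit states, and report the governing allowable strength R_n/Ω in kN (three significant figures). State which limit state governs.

Bolt shear: A_b = π·24²/4 = 452.4 mm²; R_n = 372 × 452.4 × 5 × 1 / 1000 = 841.4 kN → 841.4 / 2 = 421 kN.
Bearing: edge l_c = 46.5, r_n = 502.2 kN; interior l_c = 48, r_n = 518.4 kN; R_n = 502.2 + 4·518.4 = 2576 kN → 1290 kN.
Block shear: A_gv = 7200, A_nv = 4590, A_nt = 510 mm²; R_n = min(0.6F_uA_nv, 0.6F_yA_gv) + U_bs·F_u·A_nt = 1469 kN → 734 kN.
Bolt shear governs: 421 kN.

421 kN (bolt shear governs)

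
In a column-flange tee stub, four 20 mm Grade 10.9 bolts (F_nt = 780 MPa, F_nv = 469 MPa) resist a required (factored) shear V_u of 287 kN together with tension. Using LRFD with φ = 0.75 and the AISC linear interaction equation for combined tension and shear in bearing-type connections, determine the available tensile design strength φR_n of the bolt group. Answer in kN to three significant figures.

478 kN

A_b = π·20²/4 = 314.2 mm²; f_rv = 287 × 1000 / (4 × 314.2) = 228.4 MPa.
F'_nt = 1.3 F_nt − (F_nt / φF_nv) f_rv = 1.3·780 − (780/(0.75·469))·228.4 = 507.6 MPa, capped at F_nt → F'_nt = 507.6 MPa.
R_n = F'_nt · A_b · n = 507.6 × 314.2 × 4 / 1000 = 637.8 kN.
Design strength φR_n = 0.75 × 637.8 = 478 kN.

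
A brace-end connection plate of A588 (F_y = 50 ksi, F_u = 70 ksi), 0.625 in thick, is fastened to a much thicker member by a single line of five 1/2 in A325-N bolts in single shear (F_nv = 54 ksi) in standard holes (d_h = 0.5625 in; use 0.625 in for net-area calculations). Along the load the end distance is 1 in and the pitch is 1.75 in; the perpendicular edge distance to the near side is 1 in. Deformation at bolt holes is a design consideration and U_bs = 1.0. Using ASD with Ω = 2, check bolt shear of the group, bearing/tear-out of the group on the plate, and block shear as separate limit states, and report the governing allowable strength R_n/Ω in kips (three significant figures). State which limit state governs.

Bolt shear: A_b = π·0.5²/4 = 0.1963 in²; R_n = 54 × 0.1963 × 5 × 1 = 53.01 kips → 53.01 / 2 = 26.5 kips.
Bearing: edge l_c = 0.7188, r_n = 37.73 kips; interior l_c = 1.188, r_n = 52.5 kips; R_n = 37.73 + 4·52.5 = 247.7 kips → 124 kips.
Block shear: A_gv = 5, A_nv = 3.242, A_nt = 0.4297 in²; R_n = min(0.6F_uA_nv, 0.6F_yA_gv) + U_bs·F_u·A_nt = 166.2 kips → 83.1 kips.
Bolt shear governs: 26.5 kips.

26.5 kips (bolt shear governs)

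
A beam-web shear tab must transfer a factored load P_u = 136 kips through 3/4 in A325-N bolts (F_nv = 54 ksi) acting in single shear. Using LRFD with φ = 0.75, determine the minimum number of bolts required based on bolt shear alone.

A_b = π·0.75²/4 = 0.4418 in².
Per-bolt design strength φR_n = 0.75 × 54 × 0.4418 × 1 = 17.89 kips.
n ≥ 136 / 17.89 = 7.601 → use 8 bolts.

8 bolts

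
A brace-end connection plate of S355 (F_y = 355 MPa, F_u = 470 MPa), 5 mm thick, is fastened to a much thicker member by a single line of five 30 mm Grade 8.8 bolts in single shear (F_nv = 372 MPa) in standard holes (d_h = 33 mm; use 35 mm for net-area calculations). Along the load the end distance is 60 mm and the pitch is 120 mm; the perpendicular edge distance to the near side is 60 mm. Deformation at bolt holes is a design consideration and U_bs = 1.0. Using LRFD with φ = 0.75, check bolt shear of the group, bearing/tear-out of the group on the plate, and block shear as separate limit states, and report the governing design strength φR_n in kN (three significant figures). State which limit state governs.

Bolt shear: A_b = π·30²/4 = 706.9 mm²; R_n = 372 × 706.9 × 5 × 1 / 1000 = 1315 kN → 0.75 × 1315 = 986 kN.
Bearing: edge l_c = 43.5, r_n = 122.7 kN; interior l_c = 87, r_n = 169.2 kN; R_n = 122.7 + 4·169.2 = 799.5 kN → 600 kN.
Block shear: A_gv = 2700, A_nv = 1912, A_nt = 212.5 mm²; R_n = min(0.6F_uA_nv, 0.6F_yA_gv) + U_bs·F_u·A_nt = 639.2 kN → 479 kN.
Block shear governs: 479 kN.

479 kN (block shear governs)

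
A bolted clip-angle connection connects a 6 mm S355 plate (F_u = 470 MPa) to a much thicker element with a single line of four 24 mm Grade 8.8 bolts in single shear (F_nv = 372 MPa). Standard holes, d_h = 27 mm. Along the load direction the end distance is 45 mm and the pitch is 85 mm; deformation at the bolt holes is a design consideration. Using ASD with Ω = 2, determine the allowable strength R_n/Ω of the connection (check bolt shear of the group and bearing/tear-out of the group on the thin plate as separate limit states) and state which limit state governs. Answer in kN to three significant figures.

Bolt shear: A_b = π·24²/4 = 452.4 mm²; R_n = 372 × 452.4 × 4 × 1 / 1000 = 673.2 kN → 673.2 / 2 = 337 kN.
Bearing (1.2 l_c t F_u ≤ 2.4 d t F_u): upper limit = 2.4·24·6·470 / 1000 = 162.4 kN.
  Edge l_c = 45 − 27/2 = 31.5 → r_n = 106.6 kN; interior l_c = 85 − 27 = 58 → r_n = 162.4 kN.
  R_n,bearing = 1·106.6 + 3·162.4 = 593.9 kN → 593.9 / 2 = 297 kN.
Bearing governs: 297 kN.

297 kN (bearing governs)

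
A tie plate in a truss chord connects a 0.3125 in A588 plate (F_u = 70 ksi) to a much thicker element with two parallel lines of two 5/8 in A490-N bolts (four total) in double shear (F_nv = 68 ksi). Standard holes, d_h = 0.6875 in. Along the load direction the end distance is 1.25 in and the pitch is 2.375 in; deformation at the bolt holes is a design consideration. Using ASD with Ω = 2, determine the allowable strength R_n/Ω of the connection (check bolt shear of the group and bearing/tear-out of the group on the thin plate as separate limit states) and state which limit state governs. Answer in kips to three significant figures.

Bolt shear: A_b = π·0.625²/4 = 0.3068 in²; R_n = 68 × 0.3068 × 4 × 2 = 166.9 kips → 166.9 / 2 = 83.4 kips.
Bearing (1.2 l_c t F_u ≤ 2.4 d t F_u): upper limit = 2.4·0.625·0.3125·70 = 32.81 kips.
  Edge l_c = 1.25 − 0.6875/2 = 0.9062 → r_n = 23.79 kips; interior l_c = 2.375 − 0.6875 = 1.688 → r_n = 32.81 kips.
  R_n,bearing = 2·23.79 + 2·32.81 = 113.2 kips → 113.2 / 2 = 56.6 kips.
Bearing governs: 56.6 kips.

56.6 kips (bearing governs)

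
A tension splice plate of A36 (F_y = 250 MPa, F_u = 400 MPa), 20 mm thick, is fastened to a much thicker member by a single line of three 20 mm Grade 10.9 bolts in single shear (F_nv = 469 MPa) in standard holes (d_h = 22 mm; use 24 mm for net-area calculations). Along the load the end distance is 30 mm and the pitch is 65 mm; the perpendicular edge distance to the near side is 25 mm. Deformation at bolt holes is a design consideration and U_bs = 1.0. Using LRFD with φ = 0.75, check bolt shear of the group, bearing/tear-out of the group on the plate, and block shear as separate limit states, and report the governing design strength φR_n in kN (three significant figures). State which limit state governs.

332 kN (bolt shear governs)

Bolt shear: A_b = π·20²/4 = 314.2 mm²; R_n = 469 × 314.2 × 3 × 1 / 1000 = 442 kN → 0.75 × 442 = 332 kN.
Bearing: edge l_c = 19, r_n = 182.4 kN; interior l_c = 43, r_n = 384 kN; R_n = 182.4 + 2·384 = 950.4 kN → 713 kN.
Block shear: A_gv = 3200, A_nv = 2000, A_nt = 260 mm²; R_n = min(0.6F_uA_nv, 0.6F_yA_gv) + U_bs·F_u·A_nt = 584 kN → 438 kN.
Bolt shear governs: 332 kN.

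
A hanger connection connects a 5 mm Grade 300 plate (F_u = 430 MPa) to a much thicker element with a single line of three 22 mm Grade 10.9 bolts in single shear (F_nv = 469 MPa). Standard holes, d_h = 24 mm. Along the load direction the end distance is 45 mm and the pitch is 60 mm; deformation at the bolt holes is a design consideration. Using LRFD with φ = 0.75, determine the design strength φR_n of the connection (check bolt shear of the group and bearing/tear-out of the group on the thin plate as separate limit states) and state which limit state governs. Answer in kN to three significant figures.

Bolt shear: A_b = π·22²/4 = 380.1 mm²; R_n = 469 × 380.1 × 3 × 1 / 1000 = 534.8 kN → 0.75 × 534.8 = 401 kN.
Bearing (1.2 l_c t F_u ≤ 2.4 d t F_u): upper limit = 2.4·22·5·430 / 1000 = 113.5 kN.
  Edge l_c = 45 − 24/2 = 33 → r_n = 85.14 kN; interior l_c = 60 − 24 = 36 → r_n = 92.88 kN.
  R_n,bearing = 1·85.14 + 2·92.88 = 270.9 kN → 0.75 × 270.9 = 203 kN.
Bearing governs: 203 kN.

203 kN (bearing governs)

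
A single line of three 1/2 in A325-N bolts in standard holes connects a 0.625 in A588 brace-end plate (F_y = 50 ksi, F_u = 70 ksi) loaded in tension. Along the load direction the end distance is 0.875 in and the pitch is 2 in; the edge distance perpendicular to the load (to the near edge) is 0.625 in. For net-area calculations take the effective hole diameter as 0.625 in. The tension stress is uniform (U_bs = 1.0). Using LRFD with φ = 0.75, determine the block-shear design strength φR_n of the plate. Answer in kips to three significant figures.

75.5 kips

Shear plane L_v = 0.875 + 2·2 = 4.875 in; A_gv = 4.875 × 0.625 = 3.047 in².
A_nv = (4.875 − 2.5·0.625) × 0.625 = 2.07 in².
A_nt = (0.625 − 0.5·0.625) × 0.625 = 0.1953 in².
0.6 F_u A_nv = 86.95 kips; 0.6 F_y A_gv = 91.41 kips → shear rupture governs the shear term.
R_n = 86.95 + 1.0 × 70 × 0.1953 = 100.6 kips.
Design strength φR_n = 0.75 × 100.6 = 75.5 kips.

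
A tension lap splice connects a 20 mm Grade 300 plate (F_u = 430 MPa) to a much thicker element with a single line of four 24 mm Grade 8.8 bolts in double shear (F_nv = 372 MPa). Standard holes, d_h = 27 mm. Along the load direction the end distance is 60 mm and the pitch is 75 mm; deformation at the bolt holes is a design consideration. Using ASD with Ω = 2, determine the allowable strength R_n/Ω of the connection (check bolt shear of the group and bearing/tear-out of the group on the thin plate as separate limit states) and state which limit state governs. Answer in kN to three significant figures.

673 kN (bolt shear governs)

Bolt shear: A_b = π·24²/4 = 452.4 mm²; R_n = 372 × 452.4 × 4 × 2 / 1000 = 1346 kN → 1346 / 2 = 673 kN.
Bearing (1.2 l_c t F_u ≤ 2.4 d t F_u): upper limit = 2.4·24·20·430 / 1000 = 495.4 kN.
  Edge l_c = 60 − 27/2 = 46.5 → r_n = 479.9 kN; interior l_c = 75 − 27 = 48 → r_n = 495.4 kN.
  R_n,bearing = 1·479.9 + 3·495.4 = 1966 kN → 1966 / 2 = 983 kN.
Bolt shear governs: 673 kN.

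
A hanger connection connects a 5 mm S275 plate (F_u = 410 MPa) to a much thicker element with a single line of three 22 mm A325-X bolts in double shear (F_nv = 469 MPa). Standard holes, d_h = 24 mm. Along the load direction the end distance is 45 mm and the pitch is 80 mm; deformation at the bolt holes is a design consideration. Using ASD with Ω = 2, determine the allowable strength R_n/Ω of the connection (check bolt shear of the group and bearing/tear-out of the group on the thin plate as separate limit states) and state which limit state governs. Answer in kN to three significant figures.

Bolt shear: A_b = π·22²/4 = 380.1 mm²; R_n = 469 × 380.1 × 3 × 2 / 1000 = 1070 kN → 1070 / 2 = 535 kN.
Bearing (1.2 l_c t F_u ≤ 2.4 d t F_u): upper limit = 2.4·22·5·410 / 1000 = 108.2 kN.
  Edge l_c = 45 − 24/2 = 33 → r_n = 81.18 kN; interior l_c = 80 − 24 = 56 → r_n = 108.2 kN.
  R_n,bearing = 1·81.18 + 2·108.2 = 297.7 kN → 297.7 / 2 = 149 kN.
Bearing governs: 149 kN.

149 kN (bearing governs)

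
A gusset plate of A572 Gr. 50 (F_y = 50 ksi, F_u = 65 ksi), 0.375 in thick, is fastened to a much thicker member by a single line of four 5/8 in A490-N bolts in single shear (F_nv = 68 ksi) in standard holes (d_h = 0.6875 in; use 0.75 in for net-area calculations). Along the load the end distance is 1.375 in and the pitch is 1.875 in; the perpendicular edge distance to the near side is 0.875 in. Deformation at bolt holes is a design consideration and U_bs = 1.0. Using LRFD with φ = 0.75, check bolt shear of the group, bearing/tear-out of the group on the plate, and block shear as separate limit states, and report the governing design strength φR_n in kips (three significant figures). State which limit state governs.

57.1 kips (block shear governs)

Bolt shear: A_b = π·0.625²/4 = 0.3068 in²; R_n = 68 × 0.3068 × 4 × 1 = 83.45 kips → 0.75 × 83.45 = 62.6 kips.
Bearing: edge l_c = 1.031, r_n = 30.16 kips; interior l_c = 1.188, r_n = 34.73 kips; R_n = 30.16 + 3·34.73 = 134.4 kips → 101 kips.
Block shear: A_gv = 2.625, A_nv = 1.641, A_nt = 0.1875 in²; R_n = min(0.6F_uA_nv, 0.6F_yA_gv) + U_bs·F_u·A_nt = 76.17 kips → 57.1 kips.
Block shear governs: 57.1 kips.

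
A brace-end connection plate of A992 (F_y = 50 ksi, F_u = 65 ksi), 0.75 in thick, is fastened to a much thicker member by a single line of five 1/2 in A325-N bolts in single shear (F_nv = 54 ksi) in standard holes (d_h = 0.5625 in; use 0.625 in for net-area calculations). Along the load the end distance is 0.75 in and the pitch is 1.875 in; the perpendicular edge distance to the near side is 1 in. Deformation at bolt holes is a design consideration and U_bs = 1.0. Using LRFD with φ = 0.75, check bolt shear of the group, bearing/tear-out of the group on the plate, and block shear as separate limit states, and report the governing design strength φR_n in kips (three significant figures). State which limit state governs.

Bolt shear: A_b = π·0.5²/4 = 0.1963 in²; R_n = 54 × 0.1963 × 5 × 1 = 53.01 kips → 0.75 × 53.01 = 39.8 kips.
Bearing: edge l_c = 0.4688, r_n = 27.42 kips; interior l_c = 1.312, r_n = 58.5 kips; R_n = 27.42 + 4·58.5 = 261.4 kips → 196 kips.
Block shear: A_gv = 6.188, A_nv = 4.078, A_nt = 0.5156 in²; R_n = min(0.6F_uA_nv, 0.6F_yA_gv) + U_bs·F_u·A_nt = 192.6 kips → 144 kips.
Bolt shear governs: 39.8 kips.

39.8 kips (bolt shear governs)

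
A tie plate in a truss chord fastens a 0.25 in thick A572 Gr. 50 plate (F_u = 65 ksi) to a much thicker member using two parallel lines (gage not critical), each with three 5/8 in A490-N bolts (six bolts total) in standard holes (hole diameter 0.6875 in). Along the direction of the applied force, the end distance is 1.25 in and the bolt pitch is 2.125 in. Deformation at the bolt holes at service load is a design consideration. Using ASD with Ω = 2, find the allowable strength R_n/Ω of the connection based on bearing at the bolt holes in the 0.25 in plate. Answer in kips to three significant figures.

66.4 kips

Per bolt r_n = 1.2 l_c t F_u ≤ 2.4 d t F_u; upper limit = 2.4 × 0.625 × 0.25 × 65 = 24.38 kips.
Edge bolt: l_c = 1.25 − 0.6875/2 = 0.9062 in → 1.2 × 0.9062 × 0.25 × 65 = 17.67 → r_n = 17.67 kips.
Interior bolts: l_c = 2.125 − 0.6875 = 1.438 in → 1.2 × 1.438 × 0.25 × 65 = 28.03 → r_n = 24.38 kips.
R_n = 2 × 17.67 + 4 × 24.38 = 132.8 kips.
Allowable strength R_n/Ω = 132.8 / 2 = 66.4 kips.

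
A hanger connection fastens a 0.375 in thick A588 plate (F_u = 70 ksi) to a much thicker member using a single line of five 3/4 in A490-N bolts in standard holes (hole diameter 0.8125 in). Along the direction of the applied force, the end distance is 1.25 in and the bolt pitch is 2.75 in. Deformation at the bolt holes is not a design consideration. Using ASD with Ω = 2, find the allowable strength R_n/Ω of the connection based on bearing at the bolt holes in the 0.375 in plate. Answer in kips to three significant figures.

Per bolt r_n = 1.5 l_c t F_u ≤ 3.0 d t F_u; upper limit = 3.0 × 0.75 × 0.375 × 70 = 59.06 kips.
Edge bolt: l_c = 1.25 − 0.8125/2 = 0.8438 in → 1.5 × 0.8438 × 0.375 × 70 = 33.22 → r_n = 33.22 kips.
Interior bolts: l_c = 2.75 − 0.8125 = 1.938 in → 1.5 × 1.938 × 0.375 × 70 = 76.29 → r_n = 59.06 kips.
R_n = 1 × 33.22 + 4 × 59.06 = 269.5 kips.
Allowable strength R_n/Ω = 269.5 / 2 = 135 kips.

135 kips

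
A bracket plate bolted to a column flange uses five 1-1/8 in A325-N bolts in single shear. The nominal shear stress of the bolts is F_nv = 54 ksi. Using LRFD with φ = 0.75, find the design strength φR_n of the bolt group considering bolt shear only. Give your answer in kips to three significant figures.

A_b = π × 1.125² / 4 = 0.994 in².
R_n = F_nv · A_b · n · n_s = 54 × 0.994 × 5 × 1 = 268.4 kips.
Design strength φR_n = 0.75 × 268.4 = 201 kips.

201 kips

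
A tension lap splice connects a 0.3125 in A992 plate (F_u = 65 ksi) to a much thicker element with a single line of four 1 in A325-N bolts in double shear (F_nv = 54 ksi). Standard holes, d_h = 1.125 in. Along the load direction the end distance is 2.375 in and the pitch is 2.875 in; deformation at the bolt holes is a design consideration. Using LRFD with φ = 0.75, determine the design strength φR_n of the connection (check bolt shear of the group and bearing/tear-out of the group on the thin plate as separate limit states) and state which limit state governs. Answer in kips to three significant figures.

129 kips (bearing governs)

Bolt shear: A_b = π·1²/4 = 0.7854 in²; R_n = 54 × 0.7854 × 4 × 2 = 339.3 kips → 0.75 × 339.3 = 254 kips.
Bearing (1.2 l_c t F_u ≤ 2.4 d t F_u): upper limit = 2.4·1·0.3125·65 = 48.75 kips.
  Edge l_c = 2.375 − 1.125/2 = 1.812 → r_n = 44.18 kips; interior l_c = 2.875 − 1.125 = 1.75 → r_n = 42.66 kips.
  R_n,bearing = 1·44.18 + 3·42.66 = 172.1 kips → 0.75 × 172.1 = 129 kips.
Bearing governs: 129 kips.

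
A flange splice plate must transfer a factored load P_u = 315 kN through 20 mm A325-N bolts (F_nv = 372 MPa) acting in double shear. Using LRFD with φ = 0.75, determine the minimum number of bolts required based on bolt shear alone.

2 bolts

A_b = π·20²/4 = 314.2 mm².
Per-bolt design strength φR_n = 0.75 × 372 × 314.2 × 2 / 1000 = 175.3 kN.
n ≥ 315 / 175.3 = 1.797 → use 2 bolts.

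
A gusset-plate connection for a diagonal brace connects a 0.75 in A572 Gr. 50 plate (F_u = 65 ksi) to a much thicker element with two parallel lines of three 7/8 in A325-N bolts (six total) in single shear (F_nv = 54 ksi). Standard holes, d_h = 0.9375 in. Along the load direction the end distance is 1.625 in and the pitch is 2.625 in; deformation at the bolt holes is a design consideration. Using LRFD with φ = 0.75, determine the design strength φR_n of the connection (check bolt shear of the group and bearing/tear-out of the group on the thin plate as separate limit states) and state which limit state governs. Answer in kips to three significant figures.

Bolt shear: A_b = π·0.875²/4 = 0.6013 in²; R_n = 54 × 0.6013 × 6 × 1 = 194.8 kips → 0.75 × 194.8 = 146 kips.
Bearing (1.2 l_c t F_u ≤ 2.4 d t F_u): upper limit = 2.4·0.875·0.75·65 = 102.4 kips.
  Edge l_c = 1.625 − 0.9375/2 = 1.156 → r_n = 67.64 kips; interior l_c = 2.625 − 0.9375 = 1.688 → r_n = 98.72 kips.
  R_n,bearing = 2·67.64 + 4·98.72 = 530.2 kips → 0.75 × 530.2 = 398 kips.
Bolt shear governs: 146 kips.

146 kips (bolt shear governs)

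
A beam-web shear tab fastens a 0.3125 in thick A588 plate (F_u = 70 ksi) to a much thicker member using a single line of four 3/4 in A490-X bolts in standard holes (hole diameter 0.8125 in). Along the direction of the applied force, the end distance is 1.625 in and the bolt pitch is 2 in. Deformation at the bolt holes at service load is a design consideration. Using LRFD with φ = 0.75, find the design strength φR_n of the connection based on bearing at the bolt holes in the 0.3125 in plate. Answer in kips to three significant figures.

94.1 kips

Per bolt r_n = 1.2 l_c t F_u ≤ 2.4 d t F_u; upper limit = 2.4 × 0.75 × 0.3125 × 70 = 39.38 kips.
Edge bolt: l_c = 1.625 − 0.8125/2 = 1.219 in → 1.2 × 1.219 × 0.3125 × 70 = 31.99 → r_n = 31.99 kips.
Interior bolts: l_c = 2 − 0.8125 = 1.188 in → 1.2 × 1.188 × 0.3125 × 70 = 31.17 → r_n = 31.17 kips.
R_n = 1 × 31.99 + 3 × 31.17 = 125.5 kips.
Design strength φR_n = 0.75 × 125.5 = 94.1 kips.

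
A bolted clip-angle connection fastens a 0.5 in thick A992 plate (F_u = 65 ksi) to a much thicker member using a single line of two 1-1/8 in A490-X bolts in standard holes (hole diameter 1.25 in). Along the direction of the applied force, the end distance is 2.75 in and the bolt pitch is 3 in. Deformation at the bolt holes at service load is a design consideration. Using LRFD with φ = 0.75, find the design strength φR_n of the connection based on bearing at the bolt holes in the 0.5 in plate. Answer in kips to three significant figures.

Per bolt r_n = 1.2 l_c t F_u ≤ 2.4 d t F_u; upper limit = 2.4 × 1.125 × 0.5 × 65 = 87.75 kips.
Edge bolt: l_c = 2.75 − 1.25/2 = 2.125 in → 1.2 × 2.125 × 0.5 × 65 = 82.88 → r_n = 82.88 kips.
Interior bolts: l_c = 3 − 1.25 = 1.75 in → 1.2 × 1.75 × 0.5 × 65 = 68.25 → r_n = 68.25 kips.
R_n = 1 × 82.88 + 1 × 68.25 = 151.1 kips.
Design strength φR_n = 0.75 × 151.1 = 113 kips.

113 kips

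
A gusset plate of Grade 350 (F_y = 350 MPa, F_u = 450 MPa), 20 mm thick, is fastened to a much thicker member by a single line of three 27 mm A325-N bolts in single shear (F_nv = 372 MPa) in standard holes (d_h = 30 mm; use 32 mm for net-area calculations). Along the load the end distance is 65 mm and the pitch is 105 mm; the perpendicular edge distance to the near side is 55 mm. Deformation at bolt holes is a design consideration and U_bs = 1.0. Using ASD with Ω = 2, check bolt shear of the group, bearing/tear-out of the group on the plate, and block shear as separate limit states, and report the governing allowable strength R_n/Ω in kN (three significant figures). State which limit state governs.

Bolt shear: A_b = π·27²/4 = 572.6 mm²; R_n = 372 × 572.6 × 3 × 1 / 1000 = 639 kN → 639 / 2 = 319 kN.
Bearing: edge l_c = 50, r_n = 540 kN; interior l_c = 75, r_n = 583.2 kN; R_n = 540 + 2·583.2 = 1706 kN → 853 kN.
Block shear: A_gv = 5500, A_nv = 3900, A_nt = 780 mm²; R_n = min(0.6F_uA_nv, 0.6F_yA_gv) + U_bs·F_u·A_nt = 1404 kN → 702 kN.
Bolt shear governs: 319 kN.

319 kN (bolt shear governs)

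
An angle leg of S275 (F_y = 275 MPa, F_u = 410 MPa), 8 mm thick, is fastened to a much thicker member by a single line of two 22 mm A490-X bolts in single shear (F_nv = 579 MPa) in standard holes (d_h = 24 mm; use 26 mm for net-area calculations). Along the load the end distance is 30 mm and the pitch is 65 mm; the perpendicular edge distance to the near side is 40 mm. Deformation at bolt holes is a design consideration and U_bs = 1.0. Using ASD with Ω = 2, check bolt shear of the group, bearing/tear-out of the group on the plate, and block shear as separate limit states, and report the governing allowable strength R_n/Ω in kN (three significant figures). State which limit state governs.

Bolt shear: A_b = π·22²/4 = 380.1 mm²; R_n = 579 × 380.1 × 2 × 1 / 1000 = 440.2 kN → 440.2 / 2 = 220 kN.
Bearing: edge l_c = 18, r_n = 70.85 kN; interior l_c = 41, r_n = 161.4 kN; R_n = 70.85 + 1·161.4 = 232.2 kN → 116 kN.
Block shear: A_gv = 760, A_nv = 448, A_nt = 216 mm²; R_n = min(0.6F_uA_nv, 0.6F_yA_gv) + U_bs·F_u·A_nt = 198.8 kN → 99.4 kN.
Block shear governs: 99.4 kN.

99.4 kN (block shear governs)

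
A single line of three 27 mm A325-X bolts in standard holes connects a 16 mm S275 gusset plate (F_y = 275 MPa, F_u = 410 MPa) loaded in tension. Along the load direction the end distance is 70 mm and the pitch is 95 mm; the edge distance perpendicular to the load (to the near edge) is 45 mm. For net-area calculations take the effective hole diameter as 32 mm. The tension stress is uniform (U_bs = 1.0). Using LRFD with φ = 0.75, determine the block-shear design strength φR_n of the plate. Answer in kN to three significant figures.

Shear plane L_v = 70 + 2·95 = 260 mm; A_gv = 260 × 16 = 4160 mm².
A_nv = (260 − 2.5·32) × 16 = 2880 mm².
A_nt = (45 − 0.5·32) × 16 = 464 mm².
0.6 F_u A_nv = 708.5 kN; 0.6 F_y A_gv = 686.4 kN → shear yielding governs the shear term.
R_n = 686.4 + 1.0 × 410 × 464 / 1000 = 876.6 kN.
Design strength φR_n = 0.75 × 876.6 = 657 kN.

657 kN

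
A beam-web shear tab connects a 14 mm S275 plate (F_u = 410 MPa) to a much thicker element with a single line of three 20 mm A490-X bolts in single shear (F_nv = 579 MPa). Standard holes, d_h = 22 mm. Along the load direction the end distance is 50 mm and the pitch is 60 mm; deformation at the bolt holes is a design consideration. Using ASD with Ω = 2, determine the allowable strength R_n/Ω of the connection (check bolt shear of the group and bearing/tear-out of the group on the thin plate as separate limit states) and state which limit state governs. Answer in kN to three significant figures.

273 kN (bolt shear governs)

Bolt shear: A_b = π·20²/4 = 314.2 mm²; R_n = 579 × 314.2 × 3 × 1 / 1000 = 545.7 kN → 545.7 / 2 = 273 kN.
Bearing (1.2 l_c t F_u ≤ 2.4 d t F_u): upper limit = 2.4·20·14·410 / 1000 = 275.5 kN.
  Edge l_c = 50 − 22/2 = 39 → r_n = 268.6 kN; interior l_c = 60 − 22 = 38 → r_n = 261.7 kN.
  R_n,bearing = 1·268.6 + 2·261.7 = 792.1 kN → 792.1 / 2 = 396 kN.
Bolt shear governs: 273 kN.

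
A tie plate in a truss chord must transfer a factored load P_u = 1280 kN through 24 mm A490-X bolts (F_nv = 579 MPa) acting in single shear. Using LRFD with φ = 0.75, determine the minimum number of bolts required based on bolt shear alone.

A_b = π·24²/4 = 452.4 mm².
Per-bolt design strength φR_n = 0.75 × 579 × 452.4 × 1 / 1000 = 196.5 kN.
n ≥ 1280 / 196.5 = 6.516 → use 7 bolts.

7 bolts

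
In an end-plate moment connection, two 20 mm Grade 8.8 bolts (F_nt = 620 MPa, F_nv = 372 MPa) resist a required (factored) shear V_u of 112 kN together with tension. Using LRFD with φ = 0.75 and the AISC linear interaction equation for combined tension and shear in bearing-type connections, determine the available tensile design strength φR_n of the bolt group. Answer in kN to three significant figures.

A_b = π·20²/4 = 314.2 mm²; f_rv = 112 × 1000 / (2 × 314.2) = 178.3 MPa.
F'_nt = 1.3 F_nt − (F_nt / φF_nv) f_rv = 1.3·620 − (620/(0.75·372))·178.3 = 409.9 MPa, capped at F_nt → F'_nt = 409.9 MPa.
R_n = F'_nt · A_b · n = 409.9 × 314.2 × 2 / 1000 = 257.5 kN.
Design strength φR_n = 0.75 × 257.5 = 193 kN.

193 kN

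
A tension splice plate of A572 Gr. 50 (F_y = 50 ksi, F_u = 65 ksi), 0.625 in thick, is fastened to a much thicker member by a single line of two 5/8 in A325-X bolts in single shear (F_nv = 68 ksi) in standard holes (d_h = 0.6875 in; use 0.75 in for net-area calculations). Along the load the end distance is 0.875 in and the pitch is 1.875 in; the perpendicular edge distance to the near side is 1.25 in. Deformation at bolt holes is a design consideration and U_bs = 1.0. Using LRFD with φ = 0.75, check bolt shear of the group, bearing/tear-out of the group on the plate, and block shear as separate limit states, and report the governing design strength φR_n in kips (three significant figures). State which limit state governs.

Bolt shear: A_b = π·0.625²/4 = 0.3068 in²; R_n = 68 × 0.3068 × 2 × 1 = 41.72 kips → 0.75 × 41.72 = 31.3 kips.
Bearing: edge l_c = 0.5312, r_n = 25.9 kips; interior l_c = 1.188, r_n = 57.89 kips; R_n = 25.9 + 1·57.89 = 83.79 kips → 62.8 kips.
Block shear: A_gv = 1.719, A_nv = 1.016, A_nt = 0.5469 in²; R_n = min(0.6F_uA_nv, 0.6F_yA_gv) + U_bs·F_u·A_nt = 75.16 kips → 56.4 kips.
Bolt shear governs: 31.3 kips.

31.3 kips (bolt shear governs)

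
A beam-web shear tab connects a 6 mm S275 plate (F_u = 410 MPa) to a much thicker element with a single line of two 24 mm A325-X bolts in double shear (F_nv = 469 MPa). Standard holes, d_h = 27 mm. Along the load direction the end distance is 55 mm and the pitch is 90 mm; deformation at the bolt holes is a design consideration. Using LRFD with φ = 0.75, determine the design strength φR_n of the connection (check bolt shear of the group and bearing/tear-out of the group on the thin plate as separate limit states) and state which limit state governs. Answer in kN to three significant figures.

198 kN (bearing governs)

Bolt shear: A_b = π·24²/4 = 452.4 mm²; R_n = 469 × 452.4 × 2 × 2 / 1000 = 848.7 kN → 0.75 × 848.7 = 637 kN.
Bearing (1.2 l_c t F_u ≤ 2.4 d t F_u): upper limit = 2.4·24·6·410 / 1000 = 141.7 kN.
  Edge l_c = 55 − 27/2 = 41.5 → r_n = 122.5 kN; interior l_c = 90 − 27 = 63 → r_n = 141.7 kN.
  R_n,bearing = 1·122.5 + 1·141.7 = 264.2 kN → 0.75 × 264.2 = 198 kN.
Bearing governs: 198 kN.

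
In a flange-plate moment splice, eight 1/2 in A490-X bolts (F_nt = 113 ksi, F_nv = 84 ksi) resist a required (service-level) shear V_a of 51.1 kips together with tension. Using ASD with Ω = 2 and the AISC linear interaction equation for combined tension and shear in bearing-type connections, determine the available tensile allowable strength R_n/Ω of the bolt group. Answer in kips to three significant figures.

A_b = π·0.5²/4 = 0.1963 in²; f_rv = 51.1 / (8 × 0.1963) = 32.53 ksi.
F'_nt = 1.3 F_nt − (Ω F_nt / F_nv) f_rv = 1.3·113 − (2·113/84)·32.53 = 59.38 ksi, capped at F_nt → F'_nt = 59.38 ksi.
R_n = F'_nt · A_b · n = 59.38 × 0.1963 × 8 = 93.27 kips.
Allowable strength R_n/Ω = 93.27 / 2 = 46.6 kips.

46.6 kips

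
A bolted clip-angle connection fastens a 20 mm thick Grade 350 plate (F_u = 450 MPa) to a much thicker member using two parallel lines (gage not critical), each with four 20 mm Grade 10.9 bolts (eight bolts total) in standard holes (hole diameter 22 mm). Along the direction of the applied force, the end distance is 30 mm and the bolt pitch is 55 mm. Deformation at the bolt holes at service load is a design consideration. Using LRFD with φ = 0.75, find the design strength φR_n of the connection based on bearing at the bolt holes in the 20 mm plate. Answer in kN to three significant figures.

1910 kN

Per bolt r_n = 1.2 l_c t F_u ≤ 2.4 d t F_u; upper limit = 2.4 × 20 × 20 × 450 / 1000 = 432 kN.
Edge bolt: l_c = 30 − 22/2 = 19 mm → 1.2 × 19 × 20 × 450 / 1000 = 205.2 → r_n = 205.2 kN.
Interior bolts: l_c = 55 − 22 = 33 mm → 1.2 × 33 × 20 × 450 / 1000 = 356.4 → r_n = 356.4 kN.
R_n = 2 × 205.2 + 6 × 356.4 = 2549 kN.
Design strength φR_n = 0.75 × 2549 = 1910 kN.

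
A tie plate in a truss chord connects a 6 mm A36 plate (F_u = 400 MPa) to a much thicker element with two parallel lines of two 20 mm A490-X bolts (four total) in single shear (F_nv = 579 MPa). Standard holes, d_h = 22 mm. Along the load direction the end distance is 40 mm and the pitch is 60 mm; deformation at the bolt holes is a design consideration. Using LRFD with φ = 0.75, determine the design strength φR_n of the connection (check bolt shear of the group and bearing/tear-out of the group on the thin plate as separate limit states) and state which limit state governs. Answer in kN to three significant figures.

289 kN (bearing governs)

Bolt shear: A_b = π·20²/4 = 314.2 mm²; R_n = 579 × 314.2 × 4 × 1 / 1000 = 727.6 kN → 0.75 × 727.6 = 546 kN.
Bearing (1.2 l_c t F_u ≤ 2.4 d t F_u): upper limit = 2.4·20·6·400 / 1000 = 115.2 kN.
  Edge l_c = 40 − 22/2 = 29 → r_n = 83.52 kN; interior l_c = 60 − 22 = 38 → r_n = 109.4 kN.
  R_n,bearing = 2·83.52 + 2·109.4 = 385.9 kN → 0.75 × 385.9 = 289 kN.
Bearing governs: 289 kN.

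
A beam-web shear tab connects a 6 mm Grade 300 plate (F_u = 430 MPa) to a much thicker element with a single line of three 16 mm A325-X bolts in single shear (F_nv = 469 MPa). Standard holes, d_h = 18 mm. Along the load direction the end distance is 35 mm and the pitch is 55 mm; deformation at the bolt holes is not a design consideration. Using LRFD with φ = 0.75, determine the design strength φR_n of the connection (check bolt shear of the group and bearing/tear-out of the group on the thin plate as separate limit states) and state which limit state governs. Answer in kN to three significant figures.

212 kN (bolt shear governs)

Bolt shear: A_b = π·16²/4 = 201.1 mm²; R_n = 469 × 201.1 × 3 × 1 / 1000 = 282.9 kN → 0.75 × 282.9 = 212 kN.
Bearing (1.5 l_c t F_u ≤ 3.0 d t F_u): upper limit = 3.0·16·6·430 / 1000 = 123.8 kN.
  Edge l_c = 35 − 18/2 = 26 → r_n = 100.6 kN; interior l_c = 55 − 18 = 37 → r_n = 123.8 kN.
  R_n,bearing = 1·100.6 + 2·123.8 = 348.3 kN → 0.75 × 348.3 = 261 kN.
Bolt shear governs: 212 kN.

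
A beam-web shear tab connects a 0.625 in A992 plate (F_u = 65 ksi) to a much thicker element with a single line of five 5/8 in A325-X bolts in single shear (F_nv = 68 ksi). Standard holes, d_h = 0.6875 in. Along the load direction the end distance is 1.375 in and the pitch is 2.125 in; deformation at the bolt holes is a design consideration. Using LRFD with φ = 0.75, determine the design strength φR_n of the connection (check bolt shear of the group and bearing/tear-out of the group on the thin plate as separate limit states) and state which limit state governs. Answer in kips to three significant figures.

78.2 kips (bolt shear governs)

Bolt shear: A_b = π·0.625²/4 = 0.3068 in²; R_n = 68 × 0.3068 × 5 × 1 = 104.3 kips → 0.75 × 104.3 = 78.2 kips.
Bearing (1.2 l_c t F_u ≤ 2.4 d t F_u): upper limit = 2.4·0.625·0.625·65 = 60.94 kips.
  Edge l_c = 1.375 − 0.6875/2 = 1.031 → r_n = 50.27 kips; interior l_c = 2.125 − 0.6875 = 1.438 → r_n = 60.94 kips.
  R_n,bearing = 1·50.27 + 4·60.94 = 294 kips → 0.75 × 294 = 221 kips.
Bolt shear governs: 78.2 kips.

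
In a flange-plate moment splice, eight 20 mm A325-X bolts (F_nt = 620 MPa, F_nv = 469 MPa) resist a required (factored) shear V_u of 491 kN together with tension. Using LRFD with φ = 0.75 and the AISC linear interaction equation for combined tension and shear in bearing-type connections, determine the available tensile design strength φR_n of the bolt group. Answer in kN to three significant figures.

A_b = π·20²/4 = 314.2 mm²; f_rv = 491 × 1000 / (8 × 314.2) = 195.4 MPa.
F'_nt = 1.3 F_nt − (F_nt / φF_nv) f_rv = 1.3·620 − (620/(0.75·469))·195.4 = 461.7 MPa, capped at F_nt → F'_nt = 461.7 MPa.
R_n = F'_nt · A_b · n = 461.7 × 314.2 × 8 / 1000 = 1160 kN.
Design strength φR_n = 0.75 × 1160 = 870 kN.

870 kN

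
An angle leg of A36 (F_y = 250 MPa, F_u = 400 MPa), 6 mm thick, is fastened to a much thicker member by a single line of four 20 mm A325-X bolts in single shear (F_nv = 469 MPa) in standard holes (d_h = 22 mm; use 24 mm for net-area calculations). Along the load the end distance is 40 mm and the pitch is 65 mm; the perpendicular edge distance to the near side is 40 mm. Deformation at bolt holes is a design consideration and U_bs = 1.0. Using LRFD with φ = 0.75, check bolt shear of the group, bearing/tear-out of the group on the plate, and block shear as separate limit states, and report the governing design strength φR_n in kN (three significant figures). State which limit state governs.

209 kN (block shear governs)

Bolt shear: A_b = π·20²/4 = 314.2 mm²; R_n = 469 × 314.2 × 4 × 1 / 1000 = 589.4 kN → 0.75 × 589.4 = 442 kN.
Bearing: edge l_c = 29, r_n = 83.52 kN; interior l_c = 43, r_n = 115.2 kN; R_n = 83.52 + 3·115.2 = 429.1 kN → 322 kN.
Block shear: A_gv = 1410, A_nv = 906, A_nt = 168 mm²; R_n = min(0.6F_uA_nv, 0.6F_yA_gv) + U_bs·F_u·A_nt = 278.7 kN → 209 kN.
Block shear governs: 209 kN.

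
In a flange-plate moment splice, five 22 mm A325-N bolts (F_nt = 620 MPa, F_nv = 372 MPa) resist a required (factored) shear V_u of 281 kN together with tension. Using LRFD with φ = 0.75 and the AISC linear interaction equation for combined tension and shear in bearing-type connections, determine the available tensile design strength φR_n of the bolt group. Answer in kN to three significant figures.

681 kN

A_b = π·22²/4 = 380.1 mm²; f_rv = 281 × 1000 / (5 × 380.1) = 147.8 MPa.
F'_nt = 1.3 F_nt − (F_nt / φF_nv) f_rv = 1.3·620 − (620/(0.75·372))·147.8 = 477.5 MPa, capped at F_nt → F'_nt = 477.5 MPa.
R_n = F'_nt · A_b · n = 477.5 × 380.1 × 5 / 1000 = 907.5 kN.
Design strength φR_n = 0.75 × 907.5 = 681 kN.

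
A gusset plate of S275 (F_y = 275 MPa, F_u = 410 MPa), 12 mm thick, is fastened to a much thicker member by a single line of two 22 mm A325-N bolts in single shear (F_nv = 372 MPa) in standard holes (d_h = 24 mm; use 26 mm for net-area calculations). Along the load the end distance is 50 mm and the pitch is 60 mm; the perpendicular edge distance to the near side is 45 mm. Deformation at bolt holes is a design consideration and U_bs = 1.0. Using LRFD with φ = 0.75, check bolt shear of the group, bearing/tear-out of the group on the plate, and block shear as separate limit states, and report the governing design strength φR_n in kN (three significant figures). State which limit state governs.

212 kN (bolt shear governs)

Bolt shear: A_b = π·22²/4 = 380.1 mm²; R_n = 372 × 380.1 × 2 × 1 / 1000 = 282.8 kN → 0.75 × 282.8 = 212 kN.
Bearing: edge l_c = 38, r_n = 224.4 kN; interior l_c = 36, r_n = 212.5 kN; R_n = 224.4 + 1·212.5 = 436.9 kN → 328 kN.
Block shear: A_gv = 1320, A_nv = 852, A_nt = 384 mm²; R_n = min(0.6F_uA_nv, 0.6F_yA_gv) + U_bs·F_u·A_nt = 367 kN → 275 kN.
Bolt shear governs: 212 kN.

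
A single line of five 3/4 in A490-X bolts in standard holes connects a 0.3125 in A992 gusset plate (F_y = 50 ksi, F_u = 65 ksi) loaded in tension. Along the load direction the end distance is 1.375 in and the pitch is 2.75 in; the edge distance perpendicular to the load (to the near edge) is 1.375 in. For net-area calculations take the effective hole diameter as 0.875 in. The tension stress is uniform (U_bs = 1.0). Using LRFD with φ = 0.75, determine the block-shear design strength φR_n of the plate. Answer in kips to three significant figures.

91.4 kips

Shear plane L_v = 1.375 + 4·2.75 = 12.38 in; A_gv = 12.38 × 0.3125 = 3.867 in².
A_nv = (12.38 − 4.5·0.875) × 0.3125 = 2.637 in².
A_nt = (1.375 − 0.5·0.875) × 0.3125 = 0.293 in².
0.6 F_u A_nv = 102.8 kips; 0.6 F_y A_gv = 116 kips → shear rupture governs the shear term.
R_n = 102.8 + 1.0 × 65 × 0.293 = 121.9 kips.
Design strength φR_n = 0.75 × 121.9 = 91.4 kips.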